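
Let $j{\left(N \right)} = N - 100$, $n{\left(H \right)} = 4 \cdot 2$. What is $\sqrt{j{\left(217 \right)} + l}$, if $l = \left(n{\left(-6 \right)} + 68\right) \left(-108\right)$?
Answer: $3 i \sqrt{899} \approx 89.95 i$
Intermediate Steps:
$n{\left(H \right)} = 8$
$l = -8208$ ($l = \left(8 + 68\right) \left(-108\right) = 76 \left(-108\right) = -8208$)
$j{\left(N \right)} = -100 + N$ ($j{\left(N \right)} = N - 100 = -100 + N$)
$\sqrt{j{\left(217 \right)} + l} = \sqrt{\left(-100 + 217\right) - 8208} = \sqrt{117 - 8208} = \sqrt{-8091} = 3 i \sqrt{899}$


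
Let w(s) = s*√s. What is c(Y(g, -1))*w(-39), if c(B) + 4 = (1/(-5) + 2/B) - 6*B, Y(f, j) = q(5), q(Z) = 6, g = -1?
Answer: 7774*I*√39/5 ≈ 9709.7*I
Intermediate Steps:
w(s) = s^(3/2)
Y(f, j) = 6
c(B) = -21/5 - 6*B + 2/B (c(B) = -4 + ((1/(-5) + 2/B) - 6*B) = -4 + ((1*(-⅕) + 2/B) - 6*B) = -4 + ((-⅕ + 2/B) - 6*B) = -4 + (-⅕ - 6*B + 2/B) = -21/5 - 6*B + 2/B)
c(Y(g, -1))*w(-39) = (-21/5 - 6*6 + 2/6)*(-39)^(3/2) = (-21/5 - 36 + 2*(⅙))*(-39*I*√39) = (-21/5 - 36 + ⅓)*(-39*I*√39) = -(-7774)*I*√39/5 = 7774*I*√39/5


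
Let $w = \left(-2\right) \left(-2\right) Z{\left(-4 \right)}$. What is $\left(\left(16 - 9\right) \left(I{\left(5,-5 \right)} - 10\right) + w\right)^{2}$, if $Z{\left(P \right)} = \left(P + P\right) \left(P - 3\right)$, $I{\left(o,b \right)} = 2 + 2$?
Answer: $33124$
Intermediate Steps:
$I{\left(o,b \right)} = 4$
$Z{\left(P \right)} = 2 P \left(-3 + P\right)$
$w = 224$ ($w = \left(-2\right) \left(-2\right) 2 \left(-4\right) \left(-3 - 4\right) = 4 \cdot 2 \left(-4\right) \left(-7\right) = 4 \cdot 56 = 224$)
$\left(\left(16 - 9\right) \left(I{\left(5,-5 \right)} - 10\right) + w\right)^{2} = \left(\left(16 - 9\right) \left(4 - 10\right) + 224\right)^{2} = \left(7 \left(-6\right) + 224\right)^{2} = \left(-42 + 224\right)^{2} = 182^{2} = 33124$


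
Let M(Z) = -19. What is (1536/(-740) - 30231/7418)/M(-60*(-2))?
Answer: 8441247/26074270 ≈ 0.32374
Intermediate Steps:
(1536/(-740) - 30231/7418)/M(-60*(-2)) = (1536/(-740) - 30231/7418)/(-19) = (1536*(-1/740) - 30231*1/7418)*(-1/19) = (-384/185 - 30231/7418)*(-1/19) = -8441247/1372330*(-1/19) = 8441247/26074270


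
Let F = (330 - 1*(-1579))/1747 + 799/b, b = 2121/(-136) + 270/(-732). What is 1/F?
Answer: -231374427/11327166619 ≈ -0.020427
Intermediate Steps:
b = -132441/8296 (b = 2121*(-1/136) + 270*(-1/732) = -2121/136 - 45/122 = -132441/8296 ≈ -15.964)
F = -11327166619/231374427 (F = (330 - 1*(-1579))/1747 + 799/(-132441/8296) = (330 + 1579)*(1/1747) + 799*(-8296/132441) = 1909*(1/1747) - 6628504/132441 = 1909/1747 - 6628504/132441 = -11327166619/231374427 ≈ -48.956)
1/F = 1/(-11327166619/231374427) = -231374427/11327166619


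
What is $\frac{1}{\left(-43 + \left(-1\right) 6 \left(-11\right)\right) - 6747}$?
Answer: $- \frac{1}{6724} \approx -0.00014872$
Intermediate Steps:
$\frac{1}{\left(-43 + \left(-1\right) 6 \left(-11\right)\right) - 6747} = \frac{1}{\left(-43 - -66\right) - 6747} = \frac{1}{\left(-43 + 66\right) - 6747} = \frac{1}{23 - 6747} = \frac{1}{-6724} = - \frac{1}{6724}$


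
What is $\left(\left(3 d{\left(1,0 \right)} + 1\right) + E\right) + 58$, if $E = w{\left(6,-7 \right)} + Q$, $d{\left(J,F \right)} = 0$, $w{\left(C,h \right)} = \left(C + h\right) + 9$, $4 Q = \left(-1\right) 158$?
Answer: $\frac{55}{2} \approx 27.5$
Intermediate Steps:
$Q = - \frac{79}{2}$ ($Q = \frac{\left(-1\right) 158}{4} = \frac{1}{4} \left(-158\right) = - \frac{79}{2} \approx -39.5$)
$w{\left(C,h \right)} = 9 + C + h$
$E = - \frac{63}{2}$ ($E = \left(9 + 6 - 7\right) - \frac{79}{2} = 8 - \frac{79}{2} = - \frac{63}{2} \approx -31.5$)
$\left(\left(3 d{\left(1,0 \right)} + 1\right) + E\right) + 58 = \left(\left(3 \cdot 0 + 1\right) - \frac{63}{2}\right) + 58 = \left(\left(0 + 1\right) - \frac{63}{2}\right) + 58 = \left(1 - \frac{63}{2}\right) + 58 = - \frac{61}{2} + 58 = \frac{55}{2}$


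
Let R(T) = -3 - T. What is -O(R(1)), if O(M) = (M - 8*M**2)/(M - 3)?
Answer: -132/7 ≈ -18.857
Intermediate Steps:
O(M) = (M - 8*M**2)/(-3 + M)
-O(R(1)) = -(-3 - 1*1)*(1 - 8*(-3 - 1*1))/(-3 + (-3 - 1*1)) = -(-3 - 1)*(1 - 8*(-3 - 1))/(-3 + (-3 - 1)) = -(-4)*(1 - 8*(-4))/(-3 - 4) = -(-4)*(1 + 32)/(-7) = -(-4)*(-1)*33/7 = -1*132/7 = -132/7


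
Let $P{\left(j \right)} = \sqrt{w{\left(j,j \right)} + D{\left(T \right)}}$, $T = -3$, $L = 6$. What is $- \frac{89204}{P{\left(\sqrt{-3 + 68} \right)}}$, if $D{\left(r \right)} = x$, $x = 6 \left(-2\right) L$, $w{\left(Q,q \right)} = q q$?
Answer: $\frac{89204 i \sqrt{7}}{7} \approx 33716.0 i$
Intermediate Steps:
$w{\left(Q,q \right)} = q^{2}$
$x = -72$ ($x = 6 \left(-2\right) 6 = \left(-12\right) 6 = -72$)
$D{\left(r \right)} = -72$
$P{\left(j \right)} = \sqrt{-72 + j^{2}}$ ($P{\left(j \right)} = \sqrt{j^{2} - 72} = \sqrt{-72 + j^{2}}$)
$- \frac{89204}{P{\left(\sqrt{-3 + 68} \right)}} = - \frac{89204}{\sqrt{-72 + \left(\sqrt{-3 + 68}\right)^{2}}} = - \frac{89204}{\sqrt{-72 + \left(\sqrt{65}\right)^{2}}} = - \frac{89204}{\sqrt{-72 + 65}} = - \frac{89204}{\sqrt{-7}} = - \frac{89204}{i \sqrt{7}} = - 89204 \left(- \frac{i \sqrt{7}}{7}\right) = \frac{89204 i \sqrt{7}}{7}$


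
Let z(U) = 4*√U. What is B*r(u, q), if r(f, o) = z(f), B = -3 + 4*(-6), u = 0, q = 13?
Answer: 0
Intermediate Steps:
B = -27 (B = -3 - 24 = -27)
r(f, o) = 4*√f
B*r(u, q) = -108*√0 = -108*0 = -27*0 = 0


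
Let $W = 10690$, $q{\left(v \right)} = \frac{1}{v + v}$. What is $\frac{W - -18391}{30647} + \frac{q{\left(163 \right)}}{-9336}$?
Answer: $\frac{88509039769}{93275247792} \approx 0.9489$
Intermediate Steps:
$q{\left(v \right)} = \frac{1}{2 v}$
$\frac{W - -18391}{30647} + \frac{q{\left(163 \right)}}{-9336} = \frac{10690 - -18391}{30647} + \frac{\frac{1}{2} \cdot \frac{1}{163}}{-9336} = \left(10690 + 18391\right) \frac{1}{30647} + \frac{1}{2} \cdot \frac{1}{163} \left(- \frac{1}{9336}\right) = 29081 \cdot \frac{1}{30647} + \frac{1}{326} \left(- \frac{1}{9336}\right) = \frac{29081}{30647} - \frac{1}{3043536} = \frac{88509039769}{93275247792}$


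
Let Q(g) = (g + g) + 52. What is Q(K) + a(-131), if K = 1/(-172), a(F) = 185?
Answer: 20381/86 ≈ 236.99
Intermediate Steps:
K = -1/172 ≈ -0.0058140
Q(g) = 52 + 2*g (Q(g) = 2*g + 52 = 52 + 2*g)
Q(K) + a(-131) = (52 + 2*(-1/172)) + 185 = (52 - 1/86) + 185 = 4471/86 + 185 = 20381/86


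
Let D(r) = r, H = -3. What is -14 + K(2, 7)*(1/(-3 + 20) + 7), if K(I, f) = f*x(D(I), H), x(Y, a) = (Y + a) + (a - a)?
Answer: -1078/17 ≈ -63.412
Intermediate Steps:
x(Y, a) = Y + a (x(Y, a) = (Y + a) + 0 = Y + a)
K(I, f) = f*(-3 + I) (K(I, f) = f*(I - 3) = f*(-3 + I))
-14 + K(2, 7)*(1/(-3 + 20) + 7) = -14 + (7*(-3 + 2))*(1/(-3 + 20) + 7) = -14 + (7*(-1))*(1/17 + 7) = -14 - 7*(1/17 + 7) = -14 - 7*120/17 = -14 - 840/17 = -1078/17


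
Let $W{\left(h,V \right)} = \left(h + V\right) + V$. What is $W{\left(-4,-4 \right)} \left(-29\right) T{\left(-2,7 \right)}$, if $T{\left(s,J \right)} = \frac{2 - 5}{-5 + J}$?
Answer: $-522$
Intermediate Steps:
$T{\left(s,J \right)} = - \frac{3}{-5 + J}$
$W{\left(h,V \right)} = h + 2 V$ ($W{\left(h,V \right)} = \left(V + h\right) + V = h + 2 V$)
$W{\left(-4,-4 \right)} \left(-29\right) T{\left(-2,7 \right)} = \left(-4 + 2 \left(-4\right)\right) \left(-29\right) \left(- \frac{3}{-5 + 7}\right) = \left(-4 - 8\right) \left(-29\right) \left(- \frac{3}{2}\right) = \left(-12\right) \left(-29\right) \left(\left(-3\right) \frac{1}{2}\right) = 348 \left(- \frac{3}{2}\right) = -522$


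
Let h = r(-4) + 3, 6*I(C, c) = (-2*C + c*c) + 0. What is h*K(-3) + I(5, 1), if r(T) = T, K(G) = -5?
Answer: 7/2 ≈ 3.5000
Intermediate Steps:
I(C, c) = -C/3 + c²/6 (I(C, c) = ((-2*C + c*c) + 0)/6 = ((-2*C + c²) + 0)/6 = ((c² - 2*C) + 0)/6 = (c² - 2*C)/6 = -C/3 + c²/6)
h = -1 (h = -4 + 3 = -1)
h*K(-3) + I(5, 1) = -1*(-5) + (-⅓*5 + (⅙)*1²) = 5 + (-5/3 + (⅙)*1) = 5 + (-5/3 + ⅙) = 5 - 3/2 = 7/2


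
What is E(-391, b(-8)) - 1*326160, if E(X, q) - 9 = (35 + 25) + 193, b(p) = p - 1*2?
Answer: -325898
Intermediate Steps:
b(p) = -2 + p (b(p) = p - 2 = -2 + p)
E(X, q) = 262 (E(X, q) = 9 + ((35 + 25) + 193) = 9 + (60 + 193) = 9 + 253 = 262)
E(-391, b(-8)) - 1*326160 = 262 - 1*326160 = 262 - 326160 = -325898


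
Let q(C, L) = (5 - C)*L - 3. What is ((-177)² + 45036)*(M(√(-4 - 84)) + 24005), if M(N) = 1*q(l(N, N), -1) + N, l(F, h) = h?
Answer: 1832530905 + 305460*I*√22 ≈ 1.8325e+9 + 1.4327e+6*I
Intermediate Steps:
q(C, L) = -3 + L*(5 - C) (q(C, L) = L*(5 - C) - 3 = -3 + L*(5 - C))
M(N) = -8 + 2*N (M(N) = 1*(-3 + 5*(-1) - 1*N*(-1)) + N = 1*(-3 - 5 + N) + N = 1*(-8 + N) + N = (-8 + N) + N = -8 + 2*N)
((-177)² + 45036)*(M(√(-4 - 84)) + 24005) = ((-177)² + 45036)*((-8 + 2*√(-4 - 84)) + 24005) = (31329 + 45036)*((-8 + 2*√(-88)) + 24005) = 76365*((-8 + 2*(2*I*√22)) + 24005) = 76365*((-8 + 4*I*√22) + 24005) = 76365*(23997 + 4*I*√22) = 1832530905 + 305460*I*√22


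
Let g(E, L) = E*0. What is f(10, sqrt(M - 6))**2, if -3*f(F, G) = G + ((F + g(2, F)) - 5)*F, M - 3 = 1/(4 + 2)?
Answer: (300 + I*sqrt(102))**2/324 ≈ 277.46 + 18.703*I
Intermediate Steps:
g(E, L) = 0
M = 19/6 (M = 3 + 1/(4 + 2) = 3 + 1/6 = 19/6 ≈ 3.1667)
f(F, G) = -G/3 - F*(-5 + F)/3 (f(F, G) = -(G + ((F + 0) - 5)*F)/3 = -(G + (F - 5)*F)/3 = -(G + (-5 + F)*F)/3 = -(G + F*(-5 + F))/3 = -G/3 - F*(-5 + F)/3)
f(10, sqrt(M - 6))**2 = (-sqrt(19/6 - 6)/3 - 1/3*10**2 + (5/3)*10)**2 = (-I*sqrt(102)/18 - 1/3*100 + 50/3)**2 = (-I*sqrt(102)/18 - 100/3 + 50/3)**2 = (-50/3 - I*sqrt(102)/18)**2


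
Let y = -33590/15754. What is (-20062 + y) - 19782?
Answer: -313867983/7877 ≈ -39846.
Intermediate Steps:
y = -16795/7877 (y = -33590*1/15754 = -16795/7877 ≈ -2.1322)
(-20062 + y) - 19782 = (-20062 - 16795/7877) - 19782 = -158045169/7877 - 19782 = -313867983/7877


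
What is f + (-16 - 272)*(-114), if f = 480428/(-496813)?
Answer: 16310883988/496813 ≈ 32831.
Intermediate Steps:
f = -480428/496813 (f = 480428*(-1/496813) = -480428/496813 ≈ -0.96702)
f + (-16 - 272)*(-114) = -480428/496813 + (-16 - 272)*(-114) = -480428/496813 - 288*(-114) = -480428/496813 + 32832 = 16310883988/496813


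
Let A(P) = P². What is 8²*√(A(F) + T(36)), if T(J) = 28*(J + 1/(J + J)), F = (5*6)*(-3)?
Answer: 32*√327902/3 ≈ 6108.0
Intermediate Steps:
F = -90 (F = 30*(-3) = -90)
T(J) = 14/J + 28*J (T(J) = 28*(J + 1/(2*J)) = 14/J + 28*J)
8²*√(A(F) + T(36)) = 8²*√((-90)² + (14/36 + 28*36)) = 64*√(8100 + (14*(1/36) + 1008)) = 64*√(8100 + (7/18 + 1008)) = 64*√(8100 + 18151/18) = 64*√(163951/18) = 64*(√327902/6) = 32*√327902/3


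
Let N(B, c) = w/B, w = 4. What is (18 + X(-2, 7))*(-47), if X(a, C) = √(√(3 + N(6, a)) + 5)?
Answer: -846 - 47*√(45 + 3*√33)/3 ≈ -969.59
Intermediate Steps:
N(B, c) = 4/B
X(a, C) = √(5 + √33/3) (X(a, C) = √(√(3 + 4/6) + 5) = √(√(3 + 4*(⅙)) + 5) = √(√(3 + ⅔) + 5) = √(√(11/3) + 5) = √(√33/3 + 5) = √(5 + √33/3))
(18 + X(-2, 7))*(-47) = (18 + √(45 + 3*√33)/3)*(-47) = -846 - 47*√(45 + 3*√33)/3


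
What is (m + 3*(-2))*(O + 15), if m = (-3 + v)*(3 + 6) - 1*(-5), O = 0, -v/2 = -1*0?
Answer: -420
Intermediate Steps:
v = 0 (v = -(-2)*0 = -2*0 = 0)
m = -22 (m = (-3 + 0)*(3 + 6) - 1*(-5) = -3*9 + 5 = -27 + 5 = -22)
(m + 3*(-2))*(O + 15) = (-22 + 3*(-2))*(0 + 15) = (-22 - 6)*15 = -28*15 = -420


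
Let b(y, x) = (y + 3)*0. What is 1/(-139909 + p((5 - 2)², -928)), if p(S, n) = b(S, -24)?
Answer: -1/139909 ≈ -7.1475e-6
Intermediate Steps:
b(y, x) = 0 (b(y, x) = (3 + y)*0 = 0)
p(S, n) = 0
1/(-139909 + p((5 - 2)², -928)) = 1/(-139909 + 0) = 1/(-139909) = -1/139909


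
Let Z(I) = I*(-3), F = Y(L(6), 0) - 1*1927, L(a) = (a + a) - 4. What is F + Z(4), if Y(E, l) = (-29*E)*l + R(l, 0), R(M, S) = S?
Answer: -1939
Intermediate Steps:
L(a) = -4 + 2*a (L(a) = 2*a - 4 = -4 + 2*a)
Y(E, l) = -29*E*l (Y(E, l) = (-29*E)*l + 0 = -29*E*l + 0 = -29*E*l)
F = -1927 (F = -29*(-4 + 2*6)*0 - 1*1927 = -29*(-4 + 12)*0 - 1927 = -29*8*0 - 1927 = 0 - 1927 = -1927)
Z(I) = -3*I
F + Z(4) = -1927 - 3*4 = -1927 - 12 = -1939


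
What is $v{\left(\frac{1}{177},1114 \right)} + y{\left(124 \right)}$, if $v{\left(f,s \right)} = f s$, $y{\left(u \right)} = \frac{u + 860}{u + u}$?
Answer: $\frac{56305}{5487} \approx 10.262$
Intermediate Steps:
$y{\left(u \right)} = \frac{860 + u}{2 u}$
$v{\left(\frac{1}{177},1114 \right)} + y{\left(124 \right)} = \frac{1}{177} \cdot 1114 + \frac{860 + 124}{2 \cdot 124} = \frac{1}{177} \cdot 1114 + \frac{1}{2} \cdot \frac{1}{124} \cdot 984 = \frac{1114}{177} + \frac{123}{31} = \frac{56305}{5487}$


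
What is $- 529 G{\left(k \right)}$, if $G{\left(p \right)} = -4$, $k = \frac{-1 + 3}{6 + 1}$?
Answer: $2116$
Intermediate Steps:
$k = \frac{2}{7} \approx 0.28571$
$- 529 G{\left(k \right)} = \left(-529\right) \left(-4\right) = 2116$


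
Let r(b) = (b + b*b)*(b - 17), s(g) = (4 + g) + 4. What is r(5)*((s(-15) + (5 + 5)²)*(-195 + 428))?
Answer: -7800840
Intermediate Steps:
s(g) = 8 + g
r(b) = (-17 + b)*(b + b²) (r(b) = (b + b²)*(-17 + b) = (-17 + b)*(b + b²))
r(5)*((s(-15) + (5 + 5)²)*(-195 + 428)) = (5*(-17 + 5² - 16*5))*(((8 - 15) + (5 + 5)²)*(-195 + 428)) = (5*(-17 + 25 - 80))*((-7 + 10²)*233) = (5*(-72))*((-7 + 100)*233) = -33480*233 = -360*21669 = -7800840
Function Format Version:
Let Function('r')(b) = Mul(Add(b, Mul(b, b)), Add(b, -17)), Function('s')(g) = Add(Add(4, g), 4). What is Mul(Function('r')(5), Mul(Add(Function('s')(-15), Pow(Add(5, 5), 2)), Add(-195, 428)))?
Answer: -7800840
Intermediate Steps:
Function('s')(g) = Add(8, g)
Function('r')(b) = Mul(Add(-17, b), Add(b, Pow(b, 2))) (Function('r')(b) = Mul(Add(b, Pow(b, 2)), Add(-17, b)) = Mul(Add(-17, b), Add(b, Pow(b, 2))))
Mul(Function('r')(5), Mul(Add(Function('s')(-15), Pow(Add(5, 5), 2)), Add(-195, 428))) = Mul(Mul(5, Add(-17, Pow(5, 2), Mul(-16, 5))), Mul(Add(Add(8, -15), Pow(Add(5, 5), 2)), Add(-195, 428))) = Mul(Mul(5, Add(-17, 25, -80)), Mul(Add(-7, Pow(10, 2)), 233)) = Mul(Mul(5, -72), Mul(Add(-7, 100), 233)) = Mul(-360, Mul(93, 233)) = Mul(-360, 21669) = -7800840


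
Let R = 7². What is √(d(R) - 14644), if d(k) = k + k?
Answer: I*√14546 ≈ 120.61*I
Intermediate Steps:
R = 49
d(k) = 2*k
√(d(R) - 14644) = √(2*49 - 14644) = √(98 - 14644) = √(-14546) = I*√14546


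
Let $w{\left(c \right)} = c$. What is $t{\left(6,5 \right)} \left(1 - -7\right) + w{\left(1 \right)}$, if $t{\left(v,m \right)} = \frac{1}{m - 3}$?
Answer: $5$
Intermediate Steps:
$t{\left(v,m \right)} = \frac{1}{-3 + m}$
$t{\left(6,5 \right)} \left(1 - -7\right) + w{\left(1 \right)} = \frac{1 - -7}{-3 + 5} + 1 = \frac{1 + 7}{2} + 1 = \frac{1}{2} \cdot 8 + 1 = 4 + 1 = 5$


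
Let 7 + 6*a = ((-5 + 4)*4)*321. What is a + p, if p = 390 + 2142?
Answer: 13901/6 ≈ 2316.8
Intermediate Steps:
a = -1291/6 (a = -7/6 + (((-5 + 4)*4)*321)/6 = -7/6 + (-1*4*321)/6 = -7/6 + (-4*321)/6 = -7/6 + (1/6)*(-1284) = -7/6 - 214 = -1291/6 ≈ -215.17)
p = 2532
a + p = -1291/6 + 2532 = 13901/6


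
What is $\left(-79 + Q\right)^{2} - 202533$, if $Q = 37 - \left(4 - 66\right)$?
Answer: $-202133$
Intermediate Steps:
$Q = 99$ ($Q = 37 - \left(4 - 66\right) = 37 - -62 = 37 + 62 = 99$)
$\left(-79 + Q\right)^{2} - 202533 = \left(-79 + 99\right)^{2} - 202533 = 20^{2} - 202533 = 400 - 202533 = -202133$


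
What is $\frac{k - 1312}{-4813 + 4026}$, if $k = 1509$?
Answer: $- \frac{197}{787} \approx -0.25032$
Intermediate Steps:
$\frac{k - 1312}{-4813 + 4026} = \frac{1509 - 1312}{-4813 + 4026} = \frac{197}{-787} = 197 \left(- \frac{1}{787}\right) = - \frac{197}{787}$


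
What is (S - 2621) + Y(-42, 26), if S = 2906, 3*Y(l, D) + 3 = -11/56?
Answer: 47701/168 ≈ 283.93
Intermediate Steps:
Y(l, D) = -179/168 (Y(l, D) = -1 + (-11/56)/3 = -1 + (-11*1/56)/3 = -1 + (⅓)*(-11/56) = -1 - 11/168 = -179/168)
(S - 2621) + Y(-42, 26) = (2906 - 2621) - 179/168 = 285 - 179/168 = 47701/168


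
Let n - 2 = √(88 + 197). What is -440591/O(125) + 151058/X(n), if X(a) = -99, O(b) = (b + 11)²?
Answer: -2837587277/1831104 ≈ -1549.7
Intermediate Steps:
O(b) = (11 + b)²
n = 2 + √285 (n = 2 + √(88 + 197) = 2 + √285 ≈ 18.882)
-440591/O(125) + 151058/X(n) = -440591/(11 + 125)² + 151058/(-99) = -440591/(136²) + 151058*(-1/99) = -440591/18496 - 151058/99 = -2837587277/1831104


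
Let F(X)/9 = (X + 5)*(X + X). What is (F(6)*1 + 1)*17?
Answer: 20213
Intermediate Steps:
F(X) = 18*X*(5 + X) (F(X) = 9*((X + 5)*(X + X)) = 9*((5 + X)*(2*X)) = 9*(2*X*(5 + X)) = 18*X*(5 + X))
(F(6)*1 + 1)*17 = ((18*6*(5 + 6))*1 + 1)*17 = ((18*6*11)*1 + 1)*17 = (1188*1 + 1)*17 = (1188 + 1)*17 = 1189*17 = 20213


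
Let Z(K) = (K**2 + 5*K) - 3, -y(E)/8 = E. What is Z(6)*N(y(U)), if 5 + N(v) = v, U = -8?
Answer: 3717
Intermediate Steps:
y(E) = -8*E
N(v) = -5 + v
Z(K) = -3 + K**2 + 5*K
Z(6)*N(y(U)) = (-3 + 6**2 + 5*6)*(-5 - 8*(-8)) = (-3 + 36 + 30)*(-5 + 64) = 63*59 = 3717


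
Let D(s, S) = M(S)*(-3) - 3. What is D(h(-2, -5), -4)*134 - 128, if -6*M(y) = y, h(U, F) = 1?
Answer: -798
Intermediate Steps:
M(y) = -y/6
D(s, S) = -3 + S/2 (D(s, S) = -S/6*(-3) - 3 = S/2 - 3 = -3 + S/2)
D(h(-2, -5), -4)*134 - 128 = (-3 + (1/2)*(-4))*134 - 128 = (-3 - 2)*134 - 128 = -5*134 - 128 = -670 - 128 = -798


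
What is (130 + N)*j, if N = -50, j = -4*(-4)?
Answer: 1280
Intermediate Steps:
j = 16
(130 + N)*j = (130 - 50)*16 = 80*16 = 1280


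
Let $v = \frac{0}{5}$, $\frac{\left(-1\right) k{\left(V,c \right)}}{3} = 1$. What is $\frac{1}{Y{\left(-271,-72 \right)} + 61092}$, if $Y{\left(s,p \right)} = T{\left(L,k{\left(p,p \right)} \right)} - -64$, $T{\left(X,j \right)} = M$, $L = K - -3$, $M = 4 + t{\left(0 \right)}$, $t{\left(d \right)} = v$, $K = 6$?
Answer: $\frac{1}{61160} \approx 1.6351 \cdot 10^{-5}$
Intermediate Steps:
$k{\left(V,c \right)} = -3$ ($k{\left(V,c \right)} = \left(-3\right) 1 = -3$)
$v = 0$ ($v = 0 \cdot \frac{1}{5} = 0$)
$t{\left(d \right)} = 0$
$M = 4$ ($M = 4 + 0 = 4$)
$L = 9$ ($L = 6 - -3 = 6 + 3 = 9$)
$T{\left(X,j \right)} = 4$
$Y{\left(s,p \right)} = 68$ ($Y{\left(s,p \right)} = 4 - -64 = 4 + 64 = 68$)
$\frac{1}{Y{\left(-271,-72 \right)} + 61092} = \frac{1}{68 + 61092} = \frac{1}{61160}$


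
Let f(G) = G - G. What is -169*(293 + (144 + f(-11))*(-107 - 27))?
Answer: 3211507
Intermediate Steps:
f(G) = 0
-169*(293 + (144 + f(-11))*(-107 - 27)) = -169*(293 + (144 + 0)*(-107 - 27)) = -169*(293 + 144*(-134)) = -169*(293 - 19296) = -169*(-19003) = 3211507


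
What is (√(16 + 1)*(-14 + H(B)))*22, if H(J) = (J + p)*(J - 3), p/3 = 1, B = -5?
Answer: 44*√17 ≈ 181.42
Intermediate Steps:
p = 3 (p = 3*1 = 3)
H(J) = (-3 + J)*(3 + J) (H(J) = (J + 3)*(J - 3) = (3 + J)*(-3 + J) = (-3 + J)*(3 + J))
(√(16 + 1)*(-14 + H(B)))*22 = (√(16 + 1)*(-14 + (-9 + (-5)²)))*22 = (√17*(-14 + (-9 + 25)))*22 = (√17*(-14 + 16))*22 = (√17*2)*22 = (2*√17)*22 = 44*√17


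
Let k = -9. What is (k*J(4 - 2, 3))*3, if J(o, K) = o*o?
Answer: -108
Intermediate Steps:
J(o, K) = o²
(k*J(4 - 2, 3))*3 = -9*(4 - 2)²*3 = -9*2²*3 = -9*4*3 = -36*3 = -108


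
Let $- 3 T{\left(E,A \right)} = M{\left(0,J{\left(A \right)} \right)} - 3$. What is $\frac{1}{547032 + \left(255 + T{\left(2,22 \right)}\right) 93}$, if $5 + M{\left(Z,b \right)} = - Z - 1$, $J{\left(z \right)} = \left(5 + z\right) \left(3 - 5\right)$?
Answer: $\frac{1}{571026} \approx 1.7512 \cdot 10^{-6}$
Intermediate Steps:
$J{\left(z \right)} = -10 - 2 z$ ($J{\left(z \right)} = \left(5 + z\right) \left(-2\right) = -10 - 2 z$)
$M{\left(Z,b \right)} = -6 - Z$ ($M{\left(Z,b \right)} = -5 - \left(1 + Z\right) = -6 - Z$)
$T{\left(E,A \right)} = 3$ ($T{\left(E,A \right)} = - \frac{\left(-6 - 0\right) - 3}{3} = - \frac{\left(-6 + 0\right) - 3}{3} = - \frac{-6 - 3}{3} = \left(- \frac{1}{3}\right) \left(-9\right) = 3$)
$\frac{1}{547032 + \left(255 + T{\left(2,22 \right)}\right) 93} = \frac{1}{547032 + \left(255 + 3\right) 93} = \frac{1}{547032 + 258 \cdot 93} = \frac{1}{547032 + 23994} = \frac{1}{571026}$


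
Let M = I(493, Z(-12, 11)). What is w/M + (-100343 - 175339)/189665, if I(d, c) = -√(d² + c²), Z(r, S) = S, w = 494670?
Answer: -275682/189665 - 49467*√243170/24317 ≈ -1004.6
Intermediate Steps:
I(d, c) = -√(c² + d²)
M = -√243170 (M = -√(11² + 493²) = -√(121 + 243049) = -√243170 ≈ -493.12)
w/M + (-100343 - 175339)/189665 = 494670/((-√243170)) + (-100343 - 175339)/189665 = 494670*(-√243170/243170) - 275682*1/189665 = -49467*√243170/24317 - 275682/189665 = -275682/189665 - 49467*√243170/24317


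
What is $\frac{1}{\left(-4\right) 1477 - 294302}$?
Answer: $- \frac{1}{300210} \approx -3.331 \cdot 10^{-6}$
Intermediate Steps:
$\frac{1}{\left(-4\right) 1477 - 294302} = \frac{1}{-5908 - 294302} = \frac{1}{-300210} = - \frac{1}{300210}$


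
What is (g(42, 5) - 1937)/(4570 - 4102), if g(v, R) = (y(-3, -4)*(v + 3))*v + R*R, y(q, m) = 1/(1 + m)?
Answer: -1271/234 ≈ -5.4316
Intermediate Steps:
g(v, R) = R² + v*(-1 - v/3) (g(v, R) = ((v + 3)/(1 - 4))*v + R*R = ((3 + v)/(-3))*v + R² = (-(3 + v)/3)*v + R² = (-1 - v/3)*v + R² = v*(-1 - v/3) + R² = R² + v*(-1 - v/3))
(g(42, 5) - 1937)/(4570 - 4102) = ((5² - 1*42 - ⅓*42²) - 1937)/(4570 - 4102) = ((25 - 42 - ⅓*1764) - 1937)/468 = ((25 - 42 - 588) - 1937)*(1/468) = (-605 - 1937)*(1/468) = -2542*1/468 = -1271/234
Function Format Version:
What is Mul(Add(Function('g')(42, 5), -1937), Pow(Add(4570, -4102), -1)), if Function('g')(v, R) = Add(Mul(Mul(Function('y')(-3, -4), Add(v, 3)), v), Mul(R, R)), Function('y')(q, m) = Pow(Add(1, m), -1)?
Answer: Rational(-1271, 234) ≈ -5.4316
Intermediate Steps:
Function('g')(v, R) = Add(Pow(R, 2), Mul(v, Add(-1, Mul(Rational(-1, 3), v)))) (Function('g')(v, R) = Add(Mul(Mul(Pow(Add(1, -4), -1), Add(v, 3)), v), Mul(R, R)) = Add(Mul(Mul(Pow(-3, -1), Add(3, v)), v), Pow(R, 2)) = Add(Mul(Mul(Rational(-1, 3), Add(3, v)), v), Pow(R, 2)) = Add(Mul(Add(-1, Mul(Rational(-1, 3), v)), v), Pow(R, 2)) = Add(Mul(v, Add(-1, Mul(Rational(-1, 3), v))), Pow(R, 2)) = Add(Pow(R, 2), Mul(v, Add(-1, Mul(Rational(-1, 3), v)))))
Mul(Add(Function('g')(42, 5), -1937), Pow(Add(4570, -4102), -1)) = Mul(Add(Add(Pow(5, 2), Mul(-1, 42), Mul(Rational(-1, 3), Pow(42, 2))), -1937), Pow(Add(4570, -4102), -1)) = Mul(Add(Add(25, -42, Mul(Rational(-1, 3), 1764)), -1937), Pow(468, -1)) = Mul(Add(Add(25, -42, -588), -1937), Rational(1, 468)) = Mul(Add(-605, -1937), Rational(1, 468)) = Mul(-2542, Rational(1, 468)) = Rational(-1271, 234)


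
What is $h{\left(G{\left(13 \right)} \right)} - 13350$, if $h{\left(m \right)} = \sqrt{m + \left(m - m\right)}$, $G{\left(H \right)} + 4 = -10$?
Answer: $-13350 + i \sqrt{14} \approx -13350.0 + 3.7417 i$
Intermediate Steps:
$G{\left(H \right)} = -14$ ($G{\left(H \right)} = -4 - 10 = -14$)
$h{\left(m \right)} = \sqrt{m}$ ($h{\left(m \right)} = \sqrt{m + 0} = \sqrt{m}$)
$h{\left(G{\left(13 \right)} \right)} - 13350 = \sqrt{-14} - 13350 = i \sqrt{14} + \left(-24100 + 10750\right) = i \sqrt{14} - 13350 = -13350 + i \sqrt{14}$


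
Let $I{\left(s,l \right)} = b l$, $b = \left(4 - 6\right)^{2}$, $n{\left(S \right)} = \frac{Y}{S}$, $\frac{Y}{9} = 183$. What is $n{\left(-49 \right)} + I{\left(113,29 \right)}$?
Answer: $\frac{4037}{49} \approx 82.388$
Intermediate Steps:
$Y = 1647$ ($Y = 9 \cdot 183 = 1647$)
$n{\left(S \right)} = \frac{1647}{S}$
$b = 4$ ($b = \left(-2\right)^{2} = 4$)
$I{\left(s,l \right)} = 4 l$
$n{\left(-49 \right)} + I{\left(113,29 \right)} = \frac{1647}{-49} + 4 \cdot 29 = 1647 \left(- \frac{1}{49}\right) + 116 = - \frac{1647}{49} + 116 = \frac{4037}{49}$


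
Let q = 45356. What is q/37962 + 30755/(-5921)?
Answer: -449484217/112386501 ≈ -3.9995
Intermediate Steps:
q/37962 + 30755/(-5921) = 45356/37962 + 30755/(-5921) = 45356*(1/37962) + 30755*(-1/5921) = 22678/18981 - 30755/5921 = -449484217/112386501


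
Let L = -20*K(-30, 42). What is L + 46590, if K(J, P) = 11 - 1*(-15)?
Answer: 46070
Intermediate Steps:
K(J, P) = 26 (K(J, P) = 11 + 15 = 26)
L = -520 (L = -20*26 = -520)
L + 46590 = -520 + 46590 = 46070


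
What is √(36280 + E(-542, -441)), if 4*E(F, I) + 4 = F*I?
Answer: 3*√42682/2 ≈ 309.89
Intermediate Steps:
E(F, I) = -1 + F*I/4 (E(F, I) = -1 + (F*I)/4 = -1 + F*I/4)
√(36280 + E(-542, -441)) = √(36280 + (-1 + (¼)*(-542)*(-441))) = √(36280 + (-1 + 119511/2)) = √(36280 + 119509/2) = √(192069/2) = 3*√42682/2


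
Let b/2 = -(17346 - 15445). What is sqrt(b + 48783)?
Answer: sqrt(44981) ≈ 212.09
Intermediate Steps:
b = -3802 (b = 2*(-(17346 - 15445)) = 2*(-1*1901) = 2*(-1901) = -3802)
sqrt(b + 48783) = sqrt(-3802 + 48783) = sqrt(44981)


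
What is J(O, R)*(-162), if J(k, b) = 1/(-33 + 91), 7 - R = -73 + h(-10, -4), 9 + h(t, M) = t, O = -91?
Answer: -81/29 ≈ -2.7931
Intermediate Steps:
h(t, M) = -9 + t
R = 99 (R = 7 - (-73 + (-9 - 10)) = 7 - (-73 - 19) = 7 - 1*(-92) = 7 + 92 = 99)
J(k, b) = 1/58
J(O, R)*(-162) = (1/58)*(-162) = -81/29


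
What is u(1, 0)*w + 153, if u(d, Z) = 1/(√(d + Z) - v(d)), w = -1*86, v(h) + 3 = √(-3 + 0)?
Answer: 2563/19 - 86*I*√3/19 ≈ 134.89 - 7.8398*I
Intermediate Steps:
v(h) = -3 + I*√3 (v(h) = -3 + √(-3 + 0) = -3 + √(-3) = -3 + I*√3)
w = -86
u(d, Z) = 1/(3 + √(Z + d) - I*√3) (u(d, Z) = 1/(√(d + Z) - (-3 + I*√3)) = 1/(√(Z + d) + (3 - I*√3)) = 1/(3 + √(Z + d) - I*√3))
u(1, 0)*w + 153 = -86/(3 + √(0 + 1) - I*√3) + 153 = -86/(3 + √1 - I*√3) + 153 = -86/(3 + 1 - I*√3) + 153 = -86/(4 - I*√3) + 153 = 153 - 86/(4 - I*√3)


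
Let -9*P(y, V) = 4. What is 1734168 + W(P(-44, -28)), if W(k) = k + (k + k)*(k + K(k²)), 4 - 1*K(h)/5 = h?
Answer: 1264196116/729 ≈ 1.7342e+6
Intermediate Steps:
K(h) = 20 - 5*h
P(y, V) = -4/9 (P(y, V) = -⅑*4 = -4/9)
W(k) = k + 2*k*(20 + k - 5*k²) (W(k) = k + (k + k)*(k + (20 - 5*k²)) = k + (2*k)*(20 + k - 5*k²) = k + 2*k*(20 + k - 5*k²))
1734168 + W(P(-44, -28)) = 1734168 - 4*(41 - 10*(-4/9)² + 2*(-4/9))/9 = 1734168 - 4*(41 - 10*16/81 - 8/9)/9 = 1734168 - 4*(41 - 160/81 - 8/9)/9 = 1734168 - 4/9*3089/81 = 1734168 - 12356/729 = 1264196116/729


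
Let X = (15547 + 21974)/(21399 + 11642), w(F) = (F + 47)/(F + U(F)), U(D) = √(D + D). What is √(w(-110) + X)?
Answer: 3*√66082*√((689877 - 8338*I*√55)/(55 - I*√55))/66082 ≈ 1.3034 + 0.029095*I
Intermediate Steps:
U(D) = √2*√D (U(D) = √(2*D) = √2*√D)
w(F) = (47 + F)/(F + √2*√F) (w(F) = (F + 47)/(F + √2*√F) = (47 + F)/(F + √2*√F))
X = 37521/33041 ≈ 1.1356
√(w(-110) + X) = √((47 - 110)/(-110 + √2*√(-110)) + 37521/33041) = √(-63/(-110 + √2*(I*√110)) + 37521/33041) = √(-63/(-110 + 2*I*√55) + 37521/33041) = √(37521/33041 - 63/(-110 + 2*I*√55))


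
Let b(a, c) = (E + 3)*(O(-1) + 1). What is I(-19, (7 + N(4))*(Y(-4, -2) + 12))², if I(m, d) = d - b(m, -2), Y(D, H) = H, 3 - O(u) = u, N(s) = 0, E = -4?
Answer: 5625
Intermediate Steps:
O(u) = 3 - u
b(a, c) = -5 (b(a, c) = (-4 + 3)*((3 - 1*(-1)) + 1) = -((3 + 1) + 1) = -(4 + 1) = -1*5 = -5)
I(m, d) = 5 + d (I(m, d) = d - 1*(-5) = d + 5 = 5 + d)
I(-19, (7 + N(4))*(Y(-4, -2) + 12))² = (5 + (7 + 0)*(-2 + 12))² = (5 + 7*10)² = (5 + 70)² = 75² = 5625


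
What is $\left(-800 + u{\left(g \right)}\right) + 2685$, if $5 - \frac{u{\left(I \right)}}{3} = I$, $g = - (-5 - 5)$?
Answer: $1870$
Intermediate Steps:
$g = 10$ ($g = - (-5 - 5) = \left(-1\right) \left(-10\right) = 10$)
$u{\left(I \right)} = 15 - 3 I$
$\left(-800 + u{\left(g \right)}\right) + 2685 = \left(-800 + \left(15 - 30\right)\right) + 2685 = \left(-800 - 15\right) + 2685 = -815 + 2685 = 1870$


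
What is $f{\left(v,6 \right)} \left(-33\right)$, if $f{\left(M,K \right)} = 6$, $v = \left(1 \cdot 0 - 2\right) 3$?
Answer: $-198$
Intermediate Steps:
$v = -6$ ($v = \left(0 - 2\right) 3 = \left(-2\right) 3 = -6$)
$f{\left(v,6 \right)} \left(-33\right) = 6 \left(-33\right) = -198$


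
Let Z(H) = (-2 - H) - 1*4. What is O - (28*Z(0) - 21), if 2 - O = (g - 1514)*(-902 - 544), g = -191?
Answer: -2465239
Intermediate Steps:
Z(H) = -6 - H (Z(H) = (-2 - H) - 4 = -6 - H)
O = -2465428 (O = 2 - (-191 - 1514)*(-902 - 544) = 2 - (-1705)*(-1446) = 2 - 1*2465430 = 2 - 2465430 = -2465428)
O - (28*Z(0) - 21) = -2465428 - (28*(-6 - 1*0) - 21) = -2465428 - (28*(-6 + 0) - 21) = -2465428 - (28*(-6) - 21) = -2465428 - (-168 - 21) = -2465428 - 1*(-189) = -2465428 + 189 = -2465239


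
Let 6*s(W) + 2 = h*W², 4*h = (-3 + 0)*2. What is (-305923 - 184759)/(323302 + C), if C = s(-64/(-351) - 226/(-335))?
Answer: -3392141640313725/2235020691808093 ≈ -1.5177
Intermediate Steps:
h = -3/2 (h = ((-3 + 0)*2)/4 = (-3*2)/4 = (¼)*(-6) = -3/2 ≈ -1.5000)
s(W) = -⅓ - W²/4 (s(W) = -⅓ + (-3*W²/2)/6 = -⅓ - W²/4)
C = -7147190764/13826232225 (C = -⅓ - (-64/(-351) - 226/(-335))²/4 = -⅓ - (-64*(-1/351) - 226*(-1/335))²/4 = -⅓ - (64/351 + 226/335)²/4 = -⅓ - (100766/117585)²/4 = -⅓ - ¼*10153786756/13826232225 = -⅓ - 2538446689/13826232225 = -7147190764/13826232225 ≈ -0.51693)
(-305923 - 184759)/(323302 + C) = (-305923 - 184759)/(323302 - 7147190764/13826232225) = -490682/4470041383616186/13826232225 = -490682*13826232225/4470041383616186 = -3392141640313725/2235020691808093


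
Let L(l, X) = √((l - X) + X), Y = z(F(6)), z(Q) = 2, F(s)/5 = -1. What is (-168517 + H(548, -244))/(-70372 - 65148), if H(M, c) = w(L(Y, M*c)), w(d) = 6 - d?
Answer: 24073/19360 + √2/135520 ≈ 1.2435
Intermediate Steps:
F(s) = -5 (F(s) = 5*(-1) = -5)
Y = 2
L(l, X) = √l
H(M, c) = 6 - √2
(-168517 + H(548, -244))/(-70372 - 65148) = (-168517 + (6 - √2))/(-70372 - 65148) = (-168511 - √2)/(-135520) = (-168511 - √2)*(-1/135520) = 24073/19360 + √2/135520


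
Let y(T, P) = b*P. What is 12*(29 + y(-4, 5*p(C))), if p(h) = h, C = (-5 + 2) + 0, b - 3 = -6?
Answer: 888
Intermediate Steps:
b = -3 (b = 3 - 6 = -3)
C = -3 (C = -3 + 0 = -3)
y(T, P) = -3*P
12*(29 + y(-4, 5*p(C))) = 12*(29 - 15*(-3)) = 12*(29 - 3*(-15)) = 12*(29 + 45) = 12*74 = 888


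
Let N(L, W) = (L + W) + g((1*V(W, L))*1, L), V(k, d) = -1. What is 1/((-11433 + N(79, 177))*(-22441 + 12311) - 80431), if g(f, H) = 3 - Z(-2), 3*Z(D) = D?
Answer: 3/339316307 ≈ 8.8413e-9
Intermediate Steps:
Z(D) = D/3
g(f, H) = 11/3 (g(f, H) = 3 - (-2)/3 = 3 - 1*(-⅔) = 3 + ⅔ = 11/3)
N(L, W) = 11/3 + L + W (N(L, W) = (L + W) + 11/3 = 11/3 + L + W)
1/((-11433 + N(79, 177))*(-22441 + 12311) - 80431) = 1/((-11433 + (11/3 + 79 + 177))*(-22441 + 12311) - 80431) = 1/((-11433 + 779/3)*(-10130) - 80431) = 1/(-33520/3*(-10130) - 80431) = 1/(339557600/3 - 80431) = 1/(339316307/3) = 3/339316307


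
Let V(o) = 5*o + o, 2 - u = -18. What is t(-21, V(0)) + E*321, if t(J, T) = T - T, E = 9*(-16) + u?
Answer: -39804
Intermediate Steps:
u = 20 (u = 2 - 1*(-18) = 2 + 18 = 20)
E = -124 (E = 9*(-16) + 20 = -144 + 20 = -124)
V(o) = 6*o
t(J, T) = 0
t(-21, V(0)) + E*321 = 0 - 124*321 = 0 - 39804 = -39804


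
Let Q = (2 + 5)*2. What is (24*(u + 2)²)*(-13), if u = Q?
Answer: -79872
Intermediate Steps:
Q = 14 (Q = 7*2 = 14)
u = 14
(24*(u + 2)²)*(-13) = (24*(14 + 2)²)*(-13) = (24*16²)*(-13) = (24*256)*(-13) = 6144*(-13) = -79872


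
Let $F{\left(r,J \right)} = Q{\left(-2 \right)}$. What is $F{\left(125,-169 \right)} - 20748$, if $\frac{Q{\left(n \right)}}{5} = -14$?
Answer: $-20818$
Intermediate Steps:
$Q{\left(n \right)} = -70$ ($Q{\left(n \right)} = 5 \left(-14\right) = -70$)
$F{\left(r,J \right)} = -70$
$F{\left(125,-169 \right)} - 20748 = -70 - 20748 = -20818$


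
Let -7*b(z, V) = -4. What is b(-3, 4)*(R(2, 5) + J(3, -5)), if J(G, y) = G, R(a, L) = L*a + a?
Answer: 60/7 ≈ 8.5714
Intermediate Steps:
R(a, L) = a + L*a
b(z, V) = 4/7 (b(z, V) = -1/7*(-4) = 4/7)
b(-3, 4)*(R(2, 5) + J(3, -5)) = 4*(2*(1 + 5) + 3)/7 = 4*(2*6 + 3)/7 = 4*(12 + 3)/7 = (4/7)*15 = 60/7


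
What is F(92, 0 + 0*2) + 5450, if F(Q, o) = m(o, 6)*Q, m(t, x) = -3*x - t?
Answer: 3794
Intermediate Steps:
m(t, x) = -t - 3*x
F(Q, o) = Q*(-18 - o) (F(Q, o) = (-o - 3*6)*Q = (-o - 18)*Q = (-18 - o)*Q = Q*(-18 - o))
F(92, 0 + 0*2) + 5450 = -1*92*(18 + (0 + 0*2)) + 5450 = -1*92*(18 + (0 + 0)) + 5450 = -1*92*(18 + 0) + 5450 = -1*92*18 + 5450 = -1656 + 5450 = 3794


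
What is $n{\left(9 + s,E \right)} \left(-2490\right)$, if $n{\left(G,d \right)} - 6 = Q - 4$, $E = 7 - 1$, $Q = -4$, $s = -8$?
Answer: $4980$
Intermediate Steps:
$E = 6$
$n{\left(G,d \right)} = -2$ ($n{\left(G,d \right)} = 6 - 8 = -2$)
$n{\left(9 + s,E \right)} \left(-2490\right) = \left(-2\right) \left(-2490\right) = 4980$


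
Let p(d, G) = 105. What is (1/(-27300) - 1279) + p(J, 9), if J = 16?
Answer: -32050201/27300 ≈ -1174.0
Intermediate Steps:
(1/(-27300) - 1279) + p(J, 9) = (1/(-27300) - 1279) + 105 = (-1/27300 - 1279) + 105 = -34916701/27300 + 105 = -32050201/27300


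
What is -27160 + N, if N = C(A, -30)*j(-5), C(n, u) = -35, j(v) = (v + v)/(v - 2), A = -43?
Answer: -27210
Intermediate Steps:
j(v) = 2*v/(-2 + v) (j(v) = (2*v)/(-2 + v) = 2*v/(-2 + v))
N = -50 (N = -70*(-5)/(-2 - 5) = -70*(-5)/(-7) = -70*(-5)*(-1)/7 = -35*10/7 = -50)
-27160 + N = -27160 - 50 = -27210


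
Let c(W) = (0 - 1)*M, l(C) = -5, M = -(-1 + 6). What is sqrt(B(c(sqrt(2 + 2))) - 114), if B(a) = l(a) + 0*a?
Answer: I*sqrt(119) ≈ 10.909*I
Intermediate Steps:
M = -5 (M = -1*5 = -5)
c(W) = 5 (c(W) = (0 - 1)*(-5) = -1*(-5) = 5)
B(a) = -5 (B(a) = -5 + 0*a = -5 + 0 = -5)
sqrt(B(c(sqrt(2 + 2))) - 114) = sqrt(-5 - 114) = sqrt(-119) = I*sqrt(119)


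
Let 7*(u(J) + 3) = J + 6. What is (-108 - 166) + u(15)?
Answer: -274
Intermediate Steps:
u(J) = -15/7 + J/7 (u(J) = -3 + (J + 6)/7 = -3 + (6 + J)/7 = -3 + (6/7 + J/7) = -15/7 + J/7)
(-108 - 166) + u(15) = (-108 - 166) + (-15/7 + (⅐)*15) = -274 + (-15/7 + 15/7) = -274 + 0 = -274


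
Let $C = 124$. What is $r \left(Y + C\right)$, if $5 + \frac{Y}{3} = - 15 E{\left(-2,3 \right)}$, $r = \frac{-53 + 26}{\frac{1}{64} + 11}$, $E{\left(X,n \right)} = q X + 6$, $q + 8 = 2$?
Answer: $\frac{403776}{235} \approx 1718.2$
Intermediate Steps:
$q = -6$ ($q = -8 + 2 = -6$)
$E{\left(X,n \right)} = 6 - 6 X$ ($E{\left(X,n \right)} = - 6 X + 6 = 6 - 6 X$)
$r = - \frac{576}{235}$ ($r = - \frac{27}{\frac{1}{64} + 11} = - \frac{27}{\frac{705}{64}} = \left(-27\right) \frac{64}{705} = - \frac{576}{235} \approx -2.4511$)
$Y = -825$ ($Y = -15 + 3 \left(- 15 \left(6 - -12\right)\right) = -15 + 3 \left(- 15 \left(6 + 12\right)\right) = -15 + 3 \left(\left(-15\right) 18\right) = -15 + 3 \left(-270\right) = -15 - 810 = -825$)
$r \left(Y + C\right) = - \frac{576 \left(-825 + 124\right)}{235} = \left(- \frac{576}{235}\right) \left(-701\right) = \frac{403776}{235}$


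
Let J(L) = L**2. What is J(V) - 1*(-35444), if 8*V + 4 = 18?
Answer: 567153/16 ≈ 35447.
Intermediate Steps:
V = 7/4 (V = -1/2 + (1/8)*18 = -1/2 + 9/4 = 7/4 ≈ 1.7500)
J(V) - 1*(-35444) = (7/4)**2 - 1*(-35444) = 49/16 + 35444 = 567153/16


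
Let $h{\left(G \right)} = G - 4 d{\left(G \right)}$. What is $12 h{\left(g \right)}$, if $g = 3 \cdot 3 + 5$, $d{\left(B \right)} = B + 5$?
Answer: $-744$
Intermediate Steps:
$d{\left(B \right)} = 5 + B$
$g = 14$ ($g = 9 + 5 = 14$)
$h{\left(G \right)} = -20 - 3 G$ ($h{\left(G \right)} = G - 4 \left(5 + G\right) = G - \left(20 + 4 G\right) = -20 - 3 G$)
$12 h{\left(g \right)} = 12 \left(-20 - 42\right) = 12 \left(-62\right) = -744$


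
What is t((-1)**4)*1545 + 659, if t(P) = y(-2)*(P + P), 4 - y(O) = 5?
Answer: -2431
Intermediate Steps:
y(O) = -1 (y(O) = 4 - 1*5 = 4 - 5 = -1)
t(P) = -2*P (t(P) = -(P + P) = -2*P)
t((-1)**4)*1545 + 659 = -2*(-1)**4*1545 + 659 = -2*1*1545 + 659 = -2*1545 + 659 = -3090 + 659 = -2431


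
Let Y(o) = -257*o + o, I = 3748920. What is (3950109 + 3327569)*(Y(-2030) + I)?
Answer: 31065496310800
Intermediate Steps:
Y(o) = -256*o
(3950109 + 3327569)*(Y(-2030) + I) = (3950109 + 3327569)*(-256*(-2030) + 3748920) = 7277678*(519680 + 3748920) = 7277678*4268600 = 31065496310800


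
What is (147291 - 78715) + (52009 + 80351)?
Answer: 200936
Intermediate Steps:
(147291 - 78715) + (52009 + 80351) = 68576 + 132360 = 200936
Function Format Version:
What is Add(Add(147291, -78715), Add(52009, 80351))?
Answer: 200936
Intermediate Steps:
Add(Add(147291, -78715), Add(52009, 80351)) = Add(68576, 132360) = 200936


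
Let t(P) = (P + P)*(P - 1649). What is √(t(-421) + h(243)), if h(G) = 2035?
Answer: 5*√69799 ≈ 1321.0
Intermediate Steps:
t(P) = 2*P*(-1649 + P) (t(P) = (2*P)*(-1649 + P) = 2*P*(-1649 + P))
√(t(-421) + h(243)) = √(2*(-421)*(-1649 - 421) + 2035) = √(2*(-421)*(-2070) + 2035) = √(1742940 + 2035) = √1744975 = 5*√69799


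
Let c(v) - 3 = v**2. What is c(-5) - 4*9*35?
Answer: -1232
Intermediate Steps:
c(v) = 3 + v**2
c(-5) - 4*9*35 = (3 + (-5)**2) - 4*9*35 = (3 + 25) - 36*35 = 28 - 1260 = -1232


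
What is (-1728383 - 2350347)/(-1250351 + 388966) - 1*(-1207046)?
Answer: 207947079488/172277 ≈ 1.2071e+6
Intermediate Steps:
(-1728383 - 2350347)/(-1250351 + 388966) - 1*(-1207046) = -4078730/(-861385) + 1207046 = -4078730*(-1/861385) + 1207046 = 815746/172277 + 1207046 = 207947079488/172277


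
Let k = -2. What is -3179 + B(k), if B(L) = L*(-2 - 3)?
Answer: -3169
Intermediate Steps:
B(L) = -5*L (B(L) = L*(-5) = -5*L)
-3179 + B(k) = -3179 - 5*(-2) = -3179 + 10 = -3169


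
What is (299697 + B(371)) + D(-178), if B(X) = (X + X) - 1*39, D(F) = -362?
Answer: 300038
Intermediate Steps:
B(X) = -39 + 2*X (B(X) = 2*X - 39 = -39 + 2*X)
(299697 + B(371)) + D(-178) = (299697 + (-39 + 2*371)) - 362 = (299697 + (-39 + 742)) - 362 = (299697 + 703) - 362 = 300400 - 362 = 300038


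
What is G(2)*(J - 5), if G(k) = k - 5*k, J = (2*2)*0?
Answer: 40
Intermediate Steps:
J = 0 (J = 4*0 = 0)
G(k) = -4*k
G(2)*(J - 5) = (-4*2)*(0 - 5) = -8*(-5) = 40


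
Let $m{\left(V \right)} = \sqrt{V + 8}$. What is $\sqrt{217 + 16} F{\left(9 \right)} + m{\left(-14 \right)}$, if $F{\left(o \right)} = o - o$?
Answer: $i \sqrt{6} \approx 2.4495 i$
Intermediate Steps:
$F{\left(o \right)} = 0$
$m{\left(V \right)} = \sqrt{8 + V}$
$\sqrt{217 + 16} F{\left(9 \right)} + m{\left(-14 \right)} = \sqrt{217 + 16} \cdot 0 + \sqrt{8 - 14} = \sqrt{233} \cdot 0 + \sqrt{-6} = 0 + i \sqrt{6} = i \sqrt{6}$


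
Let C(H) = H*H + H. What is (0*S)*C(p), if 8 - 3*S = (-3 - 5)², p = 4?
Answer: 0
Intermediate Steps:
C(H) = H + H² (C(H) = H² + H = H + H²)
S = -56/3 (S = 8/3 - (-3 - 5)²/3 = 8/3 - ⅓*(-8)² = 8/3 - ⅓*64 = 8/3 - 64/3 = -56/3 ≈ -18.667)
(0*S)*C(p) = (0*(-56/3))*(4*(1 + 4)) = 0*(4*5) = 0*20 = 0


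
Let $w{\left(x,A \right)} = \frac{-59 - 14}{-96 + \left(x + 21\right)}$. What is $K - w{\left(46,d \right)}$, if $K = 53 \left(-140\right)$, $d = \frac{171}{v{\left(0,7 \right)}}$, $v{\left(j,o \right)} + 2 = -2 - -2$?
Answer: $- \frac{215253}{29} \approx -7422.5$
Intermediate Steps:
$v{\left(j,o \right)} = -2$ ($v{\left(j,o \right)} = -2 - 0 = -2 + \left(-2 + 2\right) = -2 + 0 = -2$)
$d = - \frac{171}{2}$ ($d = \frac{171}{-2} = 171 \left(- \frac{1}{2}\right) = - \frac{171}{2} \approx -85.5$)
$w{\left(x,A \right)} = - \frac{73}{-75 + x}$ ($w{\left(x,A \right)} = - \frac{73}{-96 + \left(21 + x\right)} = - \frac{73}{-75 + x}$)
$K = -7420$
$K - w{\left(46,d \right)} = -7420 - - \frac{73}{-75 + 46} = -7420 - - \frac{73}{-29} = -7420 - \left(-73\right) \left(- \frac{1}{29}\right) = -7420 - \frac{73}{29} = - \frac{215253}{29}$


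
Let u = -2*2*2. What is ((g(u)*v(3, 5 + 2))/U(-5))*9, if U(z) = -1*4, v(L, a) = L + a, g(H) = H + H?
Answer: 360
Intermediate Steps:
u = -8 (u = -4*2 = -8)
g(H) = 2*H
U(z) = -4
((g(u)*v(3, 5 + 2))/U(-5))*9 = (((2*(-8))*(3 + (5 + 2)))/(-4))*9 = (-16*(3 + 7)*(-¼))*9 = (-16*10*(-¼))*9 = -160*(-¼)*9 = 40*9 = 360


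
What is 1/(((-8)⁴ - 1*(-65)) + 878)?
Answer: 1/5039 ≈ 0.00019845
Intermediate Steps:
1/(((-8)⁴ - 1*(-65)) + 878) = 1/((4096 + 65) + 878) = 1/(4161 + 878) = 1/5039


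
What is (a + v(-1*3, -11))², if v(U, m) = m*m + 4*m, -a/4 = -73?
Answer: 136161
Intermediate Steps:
a = 292 (a = -4*(-73) = 292)
v(U, m) = m² + 4*m
(a + v(-1*3, -11))² = (292 - 11*(4 - 11))² = (292 - 11*(-7))² = (292 + 77)² = 369² = 136161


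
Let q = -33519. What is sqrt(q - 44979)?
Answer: 21*I*sqrt(178) ≈ 280.17*I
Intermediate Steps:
sqrt(q - 44979) = sqrt(-33519 - 44979) = sqrt(-78498) = 21*I*sqrt(178)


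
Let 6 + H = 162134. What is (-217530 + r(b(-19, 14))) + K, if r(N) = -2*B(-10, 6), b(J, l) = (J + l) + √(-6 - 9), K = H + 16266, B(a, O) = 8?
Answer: -39152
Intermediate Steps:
H = 162128 (H = -6 + 162134 = 162128)
K = 178394 (K = 162128 + 16266 = 178394)
b(J, l) = J + l + I*√15 (b(J, l) = (J + l) + √(-15) = (J + l) + I*√15 = J + l + I*√15)
r(N) = -16 (r(N) = -2*8 = -16)
(-217530 + r(b(-19, 14))) + K = (-217530 - 16) + 178394 = -217546 + 178394 = -39152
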